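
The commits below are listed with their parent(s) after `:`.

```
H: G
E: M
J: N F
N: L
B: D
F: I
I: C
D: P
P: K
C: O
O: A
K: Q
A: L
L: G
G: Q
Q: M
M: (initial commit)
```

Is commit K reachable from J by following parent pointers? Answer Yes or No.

Ancestors of J: {A, C, F, G, I, J, L, M, N, O, Q}.
K is not in that set, so it is not an ancestor of J.

No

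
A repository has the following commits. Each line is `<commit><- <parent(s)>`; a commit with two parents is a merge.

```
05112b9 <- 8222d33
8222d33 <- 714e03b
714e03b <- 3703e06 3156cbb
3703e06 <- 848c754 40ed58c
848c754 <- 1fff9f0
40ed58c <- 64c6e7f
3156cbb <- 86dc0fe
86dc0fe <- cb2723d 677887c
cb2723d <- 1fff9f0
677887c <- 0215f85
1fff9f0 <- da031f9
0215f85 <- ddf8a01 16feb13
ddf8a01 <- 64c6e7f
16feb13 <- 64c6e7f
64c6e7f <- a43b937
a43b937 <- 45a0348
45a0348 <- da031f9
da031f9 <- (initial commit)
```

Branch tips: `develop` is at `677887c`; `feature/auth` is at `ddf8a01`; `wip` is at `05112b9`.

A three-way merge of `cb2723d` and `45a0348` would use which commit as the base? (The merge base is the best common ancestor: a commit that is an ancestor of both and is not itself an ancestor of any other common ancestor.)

da031f9

Ancestors of cb2723d: {1fff9f0, cb2723d, da031f9}.
Ancestors of 45a0348: {45a0348, da031f9}.
Common ancestors: {da031f9}.
The only common ancestor is da031f9, so it is the merge base.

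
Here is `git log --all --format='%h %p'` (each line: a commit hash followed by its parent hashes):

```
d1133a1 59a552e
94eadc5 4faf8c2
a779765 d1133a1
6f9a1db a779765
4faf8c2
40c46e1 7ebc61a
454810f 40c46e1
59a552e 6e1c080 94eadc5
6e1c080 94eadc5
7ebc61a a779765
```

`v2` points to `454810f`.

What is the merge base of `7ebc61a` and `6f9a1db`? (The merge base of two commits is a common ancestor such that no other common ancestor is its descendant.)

Ancestors of 7ebc61a: {4faf8c2, 59a552e, 6e1c080, 7ebc61a, 94eadc5, a779765, d1133a1}.
Ancestors of 6f9a1db: {4faf8c2, 59a552e, 6e1c080, 6f9a1db, 94eadc5, a779765, d1133a1}.
Common ancestors: {4faf8c2, 59a552e, 6e1c080, 94eadc5, a779765, d1133a1}.
Among these, a779765 is not an ancestor of any other common ancestor — it is the merge base.

a779765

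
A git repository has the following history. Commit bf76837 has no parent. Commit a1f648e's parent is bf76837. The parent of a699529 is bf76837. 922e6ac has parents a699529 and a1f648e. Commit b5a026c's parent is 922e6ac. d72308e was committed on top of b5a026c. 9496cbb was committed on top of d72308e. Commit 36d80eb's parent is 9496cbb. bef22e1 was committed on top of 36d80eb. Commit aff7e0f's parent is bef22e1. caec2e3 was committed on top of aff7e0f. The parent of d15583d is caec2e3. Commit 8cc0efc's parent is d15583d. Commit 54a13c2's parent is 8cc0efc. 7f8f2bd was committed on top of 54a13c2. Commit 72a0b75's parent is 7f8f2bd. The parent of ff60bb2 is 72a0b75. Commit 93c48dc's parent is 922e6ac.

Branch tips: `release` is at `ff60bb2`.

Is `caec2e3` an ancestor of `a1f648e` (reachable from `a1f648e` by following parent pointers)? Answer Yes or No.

No

Ancestors of a1f648e: {a1f648e, bf76837}.
caec2e3 is not in that set, so it is not an ancestor of a1f648e.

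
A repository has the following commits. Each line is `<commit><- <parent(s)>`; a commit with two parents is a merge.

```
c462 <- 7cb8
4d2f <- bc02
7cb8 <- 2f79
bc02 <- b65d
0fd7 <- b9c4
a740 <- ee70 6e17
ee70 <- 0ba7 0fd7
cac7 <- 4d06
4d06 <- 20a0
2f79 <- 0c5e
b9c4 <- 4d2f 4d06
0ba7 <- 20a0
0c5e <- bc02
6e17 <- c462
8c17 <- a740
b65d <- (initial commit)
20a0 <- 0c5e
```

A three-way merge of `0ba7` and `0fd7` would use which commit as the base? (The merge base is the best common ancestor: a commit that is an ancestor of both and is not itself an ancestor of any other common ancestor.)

20a0

Ancestors of 0ba7: {0ba7, 0c5e, 20a0, b65d, bc02}.
Ancestors of 0fd7: {0c5e, 0fd7, 20a0, 4d06, 4d2f, b65d, b9c4, bc02}.
Common ancestors: {0c5e, 20a0, b65d, bc02}.
Among these, 20a0 is not an ancestor of any other common ancestor — it is the merge base.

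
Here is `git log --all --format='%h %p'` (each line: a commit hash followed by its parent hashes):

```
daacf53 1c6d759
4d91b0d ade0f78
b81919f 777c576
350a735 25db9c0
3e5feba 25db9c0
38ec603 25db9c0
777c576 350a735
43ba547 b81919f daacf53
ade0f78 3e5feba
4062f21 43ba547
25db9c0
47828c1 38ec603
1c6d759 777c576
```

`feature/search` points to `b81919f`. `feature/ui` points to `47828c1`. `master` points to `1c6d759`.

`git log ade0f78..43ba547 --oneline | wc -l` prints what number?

Reachable from 43ba547: {1c6d759, 25db9c0, 350a735, 43ba547, 777c576, b81919f, daacf53}.
Reachable from ade0f78: {25db9c0, 3e5feba, ade0f78}.
In 43ba547's history but not ade0f78's: {1c6d759, 350a735, 43ba547, 777c576, b81919f, daacf53} — 6 commits.

6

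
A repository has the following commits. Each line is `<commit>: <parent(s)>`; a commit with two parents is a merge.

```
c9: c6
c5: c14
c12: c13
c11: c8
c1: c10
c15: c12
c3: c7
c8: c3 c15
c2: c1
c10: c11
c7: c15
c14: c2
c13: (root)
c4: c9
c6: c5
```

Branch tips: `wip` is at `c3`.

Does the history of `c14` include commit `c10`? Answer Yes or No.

Yes

Ancestors of c14 (commits reachable by following parents): {c1, c10, c11, c12, c13, c14, c15, c2, c3, c7, c8}.
c10 is in that set, so it is an ancestor of c14.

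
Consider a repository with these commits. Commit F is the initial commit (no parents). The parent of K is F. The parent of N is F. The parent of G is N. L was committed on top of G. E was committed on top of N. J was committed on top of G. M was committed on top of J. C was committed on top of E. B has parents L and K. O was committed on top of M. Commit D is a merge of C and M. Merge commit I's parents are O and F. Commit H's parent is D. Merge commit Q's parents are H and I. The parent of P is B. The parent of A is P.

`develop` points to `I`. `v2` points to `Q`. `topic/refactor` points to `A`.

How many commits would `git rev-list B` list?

Walking parent pointers from B: reachable set = {B, F, G, K, L, N}.
That is 6 commits.

6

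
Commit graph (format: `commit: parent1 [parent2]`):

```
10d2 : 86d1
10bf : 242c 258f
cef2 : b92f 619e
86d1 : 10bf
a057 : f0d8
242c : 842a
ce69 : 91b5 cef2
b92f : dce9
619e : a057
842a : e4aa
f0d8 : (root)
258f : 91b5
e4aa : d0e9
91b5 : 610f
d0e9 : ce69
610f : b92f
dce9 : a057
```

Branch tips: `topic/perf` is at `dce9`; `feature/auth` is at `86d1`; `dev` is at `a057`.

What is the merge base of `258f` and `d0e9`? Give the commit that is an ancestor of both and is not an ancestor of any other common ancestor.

Ancestors of 258f: {258f, 610f, 91b5, a057, b92f, dce9, f0d8}.
Ancestors of d0e9: {610f, 619e, 91b5, a057, b92f, ce69, cef2, d0e9, dce9, f0d8}.
Common ancestors: {610f, 91b5, a057, b92f, dce9, f0d8}.
Among these, 91b5 is not an ancestor of any other common ancestor — it is the merge base.

91b5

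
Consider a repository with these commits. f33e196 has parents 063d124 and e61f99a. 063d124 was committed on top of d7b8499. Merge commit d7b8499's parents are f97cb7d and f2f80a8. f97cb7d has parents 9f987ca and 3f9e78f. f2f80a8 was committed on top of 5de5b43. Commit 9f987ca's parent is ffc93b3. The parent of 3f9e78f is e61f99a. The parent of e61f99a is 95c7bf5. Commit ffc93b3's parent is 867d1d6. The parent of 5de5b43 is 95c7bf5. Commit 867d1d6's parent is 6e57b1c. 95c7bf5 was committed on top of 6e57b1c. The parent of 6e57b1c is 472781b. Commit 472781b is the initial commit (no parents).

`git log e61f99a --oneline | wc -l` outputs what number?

Walking parent pointers from e61f99a: reachable set = {472781b, 6e57b1c, 95c7bf5, e61f99a}.
That is 4 commits.

4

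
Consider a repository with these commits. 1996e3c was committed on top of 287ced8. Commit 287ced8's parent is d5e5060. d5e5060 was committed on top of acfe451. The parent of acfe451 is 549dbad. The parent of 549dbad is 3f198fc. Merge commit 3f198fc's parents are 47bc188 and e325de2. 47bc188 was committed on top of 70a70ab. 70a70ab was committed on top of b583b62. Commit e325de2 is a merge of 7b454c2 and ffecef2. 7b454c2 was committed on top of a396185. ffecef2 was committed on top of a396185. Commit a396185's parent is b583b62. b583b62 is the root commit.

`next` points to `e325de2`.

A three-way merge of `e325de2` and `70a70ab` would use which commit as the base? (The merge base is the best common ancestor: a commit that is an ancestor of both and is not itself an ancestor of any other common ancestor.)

b583b62

Ancestors of e325de2: {7b454c2, a396185, b583b62, e325de2, ffecef2}.
Ancestors of 70a70ab: {70a70ab, b583b62}.
Common ancestors: {b583b62}.
The only common ancestor is b583b62, so it is the merge base.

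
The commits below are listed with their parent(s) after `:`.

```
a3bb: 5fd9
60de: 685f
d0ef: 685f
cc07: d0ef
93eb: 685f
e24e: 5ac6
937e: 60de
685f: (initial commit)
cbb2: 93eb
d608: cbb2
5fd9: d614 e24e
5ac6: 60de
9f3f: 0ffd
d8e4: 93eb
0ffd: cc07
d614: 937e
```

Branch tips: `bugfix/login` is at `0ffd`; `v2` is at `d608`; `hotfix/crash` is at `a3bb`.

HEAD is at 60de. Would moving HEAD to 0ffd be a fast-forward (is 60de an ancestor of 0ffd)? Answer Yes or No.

No

A fast-forward from 60de to 0ffd is possible iff 60de is an ancestor of 0ffd.
Ancestors of 0ffd: {0ffd, 685f, cc07, d0ef}.
60de is not among them, so fast-forward is not possible.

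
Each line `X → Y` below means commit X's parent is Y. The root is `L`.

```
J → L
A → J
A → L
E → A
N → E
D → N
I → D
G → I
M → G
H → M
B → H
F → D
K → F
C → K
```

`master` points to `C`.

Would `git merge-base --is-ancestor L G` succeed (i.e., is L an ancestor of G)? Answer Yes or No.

Ancestors of G (commits reachable by following parents): {A, D, E, G, I, J, L, N}.
L is in that set, so it is an ancestor of G.

Yes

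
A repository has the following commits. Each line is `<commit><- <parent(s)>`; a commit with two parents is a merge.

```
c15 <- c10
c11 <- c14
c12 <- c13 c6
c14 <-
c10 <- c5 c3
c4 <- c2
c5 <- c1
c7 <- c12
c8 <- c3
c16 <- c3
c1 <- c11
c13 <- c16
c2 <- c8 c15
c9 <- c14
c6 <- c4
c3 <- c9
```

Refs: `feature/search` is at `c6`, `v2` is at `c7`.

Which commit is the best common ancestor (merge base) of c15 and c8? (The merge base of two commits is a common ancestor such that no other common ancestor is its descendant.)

Ancestors of c15: {c1, c10, c11, c14, c15, c3, c5, c9}.
Ancestors of c8: {c14, c3, c8, c9}.
Common ancestors: {c14, c3, c9}.
Among these, c3 is not an ancestor of any other common ancestor — it is the merge base.

c3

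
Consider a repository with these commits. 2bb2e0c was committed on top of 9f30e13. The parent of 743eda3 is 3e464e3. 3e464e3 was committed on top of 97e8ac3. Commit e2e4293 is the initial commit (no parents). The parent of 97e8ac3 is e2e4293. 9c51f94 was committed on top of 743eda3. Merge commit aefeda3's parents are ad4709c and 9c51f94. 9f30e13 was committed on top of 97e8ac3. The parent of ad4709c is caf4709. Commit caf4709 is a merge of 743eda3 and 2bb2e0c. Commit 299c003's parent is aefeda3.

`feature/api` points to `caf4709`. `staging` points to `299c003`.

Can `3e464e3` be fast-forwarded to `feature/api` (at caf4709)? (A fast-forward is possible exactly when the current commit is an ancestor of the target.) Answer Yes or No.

Yes

A fast-forward from 3e464e3 to caf4709 is possible iff 3e464e3 is an ancestor of caf4709.
Ancestors of caf4709: {2bb2e0c, 3e464e3, 743eda3, 97e8ac3, 9f30e13, caf4709, e2e4293}.
3e464e3 is among them, so fast-forward is possible.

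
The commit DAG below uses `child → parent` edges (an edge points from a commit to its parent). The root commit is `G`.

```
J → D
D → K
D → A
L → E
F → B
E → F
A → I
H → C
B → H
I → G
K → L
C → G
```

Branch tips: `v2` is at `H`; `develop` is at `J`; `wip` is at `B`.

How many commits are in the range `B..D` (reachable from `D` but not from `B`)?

7

Reachable from D: {A, B, C, D, E, F, G, H, I, K, L}.
Reachable from B: {B, C, G, H}.
In D's history but not B's: {A, D, E, F, I, K, L} — 7 commits.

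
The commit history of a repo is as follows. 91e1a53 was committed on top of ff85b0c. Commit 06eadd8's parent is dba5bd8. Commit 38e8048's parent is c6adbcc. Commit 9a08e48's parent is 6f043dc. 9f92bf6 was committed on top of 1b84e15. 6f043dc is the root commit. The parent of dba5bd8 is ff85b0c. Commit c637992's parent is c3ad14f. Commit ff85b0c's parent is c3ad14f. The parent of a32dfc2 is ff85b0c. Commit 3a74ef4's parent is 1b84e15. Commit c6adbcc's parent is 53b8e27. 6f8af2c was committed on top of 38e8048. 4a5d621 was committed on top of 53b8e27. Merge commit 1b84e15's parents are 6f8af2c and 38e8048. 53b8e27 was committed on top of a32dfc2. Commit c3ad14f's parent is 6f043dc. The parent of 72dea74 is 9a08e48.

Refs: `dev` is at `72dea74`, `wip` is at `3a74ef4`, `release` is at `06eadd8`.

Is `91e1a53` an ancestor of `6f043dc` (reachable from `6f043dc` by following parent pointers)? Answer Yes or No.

No

Ancestors of 6f043dc: {6f043dc}.
91e1a53 is not in that set, so it is not an ancestor of 6f043dc.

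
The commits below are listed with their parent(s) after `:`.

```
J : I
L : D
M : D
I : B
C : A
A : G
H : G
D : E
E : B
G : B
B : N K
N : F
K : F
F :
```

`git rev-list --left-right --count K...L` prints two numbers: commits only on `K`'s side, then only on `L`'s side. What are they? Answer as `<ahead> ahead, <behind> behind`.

Reachable from K: {F, K}.
Reachable from L: {B, D, E, F, K, L, N}.
Only in K's history (ahead): {} — 0.
Only in L's history (behind): {B, D, E, L, N} — 5.

0 ahead, 5 behind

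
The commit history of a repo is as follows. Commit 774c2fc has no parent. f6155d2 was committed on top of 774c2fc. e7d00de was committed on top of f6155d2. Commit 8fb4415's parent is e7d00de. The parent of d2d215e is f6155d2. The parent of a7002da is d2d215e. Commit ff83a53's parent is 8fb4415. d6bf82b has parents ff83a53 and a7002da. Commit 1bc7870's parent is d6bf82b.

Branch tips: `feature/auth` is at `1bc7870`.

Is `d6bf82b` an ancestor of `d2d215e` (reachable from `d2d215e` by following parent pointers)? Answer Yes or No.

Ancestors of d2d215e: {774c2fc, d2d215e, f6155d2}.
d6bf82b is not in that set, so it is not an ancestor of d2d215e.

No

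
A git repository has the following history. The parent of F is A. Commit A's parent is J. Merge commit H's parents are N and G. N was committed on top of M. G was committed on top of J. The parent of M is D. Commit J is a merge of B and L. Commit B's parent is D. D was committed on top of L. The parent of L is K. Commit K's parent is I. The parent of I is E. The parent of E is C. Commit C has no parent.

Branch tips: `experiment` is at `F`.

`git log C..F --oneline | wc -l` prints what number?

Reachable from F: {A, B, C, D, E, F, I, J, K, L}.
Reachable from C: {C}.
In F's history but not C's: {A, B, D, E, F, I, J, K, L} — 9 commits.

9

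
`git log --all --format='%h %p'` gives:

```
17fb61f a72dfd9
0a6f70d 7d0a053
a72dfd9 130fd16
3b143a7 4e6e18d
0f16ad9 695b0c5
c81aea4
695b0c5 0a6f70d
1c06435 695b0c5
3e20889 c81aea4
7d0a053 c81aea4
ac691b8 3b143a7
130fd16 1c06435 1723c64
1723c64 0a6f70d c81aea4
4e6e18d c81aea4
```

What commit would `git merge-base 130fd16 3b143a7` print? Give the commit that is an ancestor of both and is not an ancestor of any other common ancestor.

c81aea4

Ancestors of 130fd16: {0a6f70d, 130fd16, 1723c64, 1c06435, 695b0c5, 7d0a053, c81aea4}.
Ancestors of 3b143a7: {3b143a7, 4e6e18d, c81aea4}.
Common ancestors: {c81aea4}.
The only common ancestor is c81aea4, so it is the merge base.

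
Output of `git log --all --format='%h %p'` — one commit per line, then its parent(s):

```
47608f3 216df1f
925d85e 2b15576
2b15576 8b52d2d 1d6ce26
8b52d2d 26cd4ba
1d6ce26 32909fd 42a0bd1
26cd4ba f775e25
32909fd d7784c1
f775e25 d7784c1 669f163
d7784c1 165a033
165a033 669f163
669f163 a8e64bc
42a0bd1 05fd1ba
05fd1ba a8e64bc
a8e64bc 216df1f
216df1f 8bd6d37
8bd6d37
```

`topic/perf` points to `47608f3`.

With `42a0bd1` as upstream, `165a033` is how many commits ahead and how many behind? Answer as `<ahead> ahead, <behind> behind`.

2 ahead, 2 behind

Reachable from 165a033: {165a033, 216df1f, 669f163, 8bd6d37, a8e64bc}.
Reachable from 42a0bd1: {05fd1ba, 216df1f, 42a0bd1, 8bd6d37, a8e64bc}.
Only in 165a033's history (ahead): {165a033, 669f163} — 2.
Only in 42a0bd1's history (behind): {05fd1ba, 42a0bd1} — 2.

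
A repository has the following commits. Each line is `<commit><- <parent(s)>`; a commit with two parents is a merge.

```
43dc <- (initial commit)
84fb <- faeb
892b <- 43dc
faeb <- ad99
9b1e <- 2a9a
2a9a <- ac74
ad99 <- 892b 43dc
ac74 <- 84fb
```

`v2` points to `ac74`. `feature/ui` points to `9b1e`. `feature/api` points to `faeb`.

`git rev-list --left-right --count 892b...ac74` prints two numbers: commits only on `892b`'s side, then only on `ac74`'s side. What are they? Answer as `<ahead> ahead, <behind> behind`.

Reachable from 892b: {43dc, 892b}.
Reachable from ac74: {43dc, 84fb, 892b, ac74, ad99, faeb}.
Only in 892b's history (ahead): {} — 0.
Only in ac74's history (behind): {84fb, ac74, ad99, faeb} — 4.

0 ahead, 4 behind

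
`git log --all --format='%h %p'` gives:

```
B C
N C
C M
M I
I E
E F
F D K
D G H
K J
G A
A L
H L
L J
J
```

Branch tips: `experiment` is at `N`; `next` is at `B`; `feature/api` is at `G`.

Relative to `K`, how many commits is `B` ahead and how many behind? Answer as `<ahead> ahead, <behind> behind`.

11 ahead, 0 behind

Reachable from B: {A, B, C, D, E, F, G, H, I, J, K, L, M}.
Reachable from K: {J, K}.
Only in B's history (ahead): {A, B, C, D, E, F, G, H, I, L, M} — 11.
Only in K's history (behind): {} — 0.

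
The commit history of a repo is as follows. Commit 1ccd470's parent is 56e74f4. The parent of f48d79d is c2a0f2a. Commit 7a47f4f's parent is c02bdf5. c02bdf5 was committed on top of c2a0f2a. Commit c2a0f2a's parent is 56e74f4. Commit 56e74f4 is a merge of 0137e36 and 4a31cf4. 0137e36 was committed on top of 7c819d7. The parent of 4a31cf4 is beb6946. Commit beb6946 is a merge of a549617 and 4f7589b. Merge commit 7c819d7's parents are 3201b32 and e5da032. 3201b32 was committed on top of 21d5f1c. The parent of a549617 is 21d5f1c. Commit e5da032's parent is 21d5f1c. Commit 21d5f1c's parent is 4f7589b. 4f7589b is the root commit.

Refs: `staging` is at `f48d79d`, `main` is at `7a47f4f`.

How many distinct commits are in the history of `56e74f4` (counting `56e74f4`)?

10

Walking parent pointers from 56e74f4: reachable set = {0137e36, 21d5f1c, 3201b32, 4a31cf4, 4f7589b, 56e74f4, 7c819d7, a549617, beb6946, e5da032}.
That is 10 commits.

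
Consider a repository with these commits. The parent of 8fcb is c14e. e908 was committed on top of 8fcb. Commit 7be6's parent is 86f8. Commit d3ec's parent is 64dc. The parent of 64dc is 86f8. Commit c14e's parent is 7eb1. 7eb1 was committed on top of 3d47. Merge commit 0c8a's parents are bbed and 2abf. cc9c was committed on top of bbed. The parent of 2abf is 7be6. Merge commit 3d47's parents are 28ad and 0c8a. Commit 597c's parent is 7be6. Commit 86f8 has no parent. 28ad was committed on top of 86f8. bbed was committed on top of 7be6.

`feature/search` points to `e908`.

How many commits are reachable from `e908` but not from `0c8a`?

6

Reachable from e908: {0c8a, 28ad, 2abf, 3d47, 7be6, 7eb1, 86f8, 8fcb, bbed, c14e, e908}.
Reachable from 0c8a: {0c8a, 2abf, 7be6, 86f8, bbed}.
In e908's history but not 0c8a's: {28ad, 3d47, 7eb1, 8fcb, c14e, e908} — 6 commits.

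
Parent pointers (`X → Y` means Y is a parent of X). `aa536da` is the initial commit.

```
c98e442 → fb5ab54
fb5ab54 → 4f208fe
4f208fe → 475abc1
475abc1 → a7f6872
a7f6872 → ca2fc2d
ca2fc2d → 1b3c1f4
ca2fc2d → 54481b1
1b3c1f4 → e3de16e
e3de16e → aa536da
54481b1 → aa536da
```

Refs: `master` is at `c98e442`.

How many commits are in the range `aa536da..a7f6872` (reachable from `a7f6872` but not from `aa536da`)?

Reachable from a7f6872: {1b3c1f4, 54481b1, a7f6872, aa536da, ca2fc2d, e3de16e}.
Reachable from aa536da: {aa536da}.
In a7f6872's history but not aa536da's: {1b3c1f4, 54481b1, a7f6872, ca2fc2d, e3de16e} — 5 commits.

5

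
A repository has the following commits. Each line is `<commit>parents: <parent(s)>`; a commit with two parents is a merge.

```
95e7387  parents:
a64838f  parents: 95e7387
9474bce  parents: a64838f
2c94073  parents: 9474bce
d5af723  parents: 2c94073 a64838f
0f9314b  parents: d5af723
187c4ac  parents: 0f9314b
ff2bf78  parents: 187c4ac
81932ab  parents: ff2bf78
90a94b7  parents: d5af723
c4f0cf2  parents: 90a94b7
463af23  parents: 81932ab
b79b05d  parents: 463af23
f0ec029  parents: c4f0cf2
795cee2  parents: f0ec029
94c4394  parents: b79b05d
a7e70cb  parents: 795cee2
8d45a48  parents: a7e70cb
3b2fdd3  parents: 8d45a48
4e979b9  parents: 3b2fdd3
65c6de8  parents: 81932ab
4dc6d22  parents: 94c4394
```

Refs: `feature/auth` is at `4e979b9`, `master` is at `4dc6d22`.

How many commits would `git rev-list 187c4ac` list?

Walking parent pointers from 187c4ac: reachable set = {0f9314b, 187c4ac, 2c94073, 9474bce, 95e7387, a64838f, d5af723}.
That is 7 commits.

7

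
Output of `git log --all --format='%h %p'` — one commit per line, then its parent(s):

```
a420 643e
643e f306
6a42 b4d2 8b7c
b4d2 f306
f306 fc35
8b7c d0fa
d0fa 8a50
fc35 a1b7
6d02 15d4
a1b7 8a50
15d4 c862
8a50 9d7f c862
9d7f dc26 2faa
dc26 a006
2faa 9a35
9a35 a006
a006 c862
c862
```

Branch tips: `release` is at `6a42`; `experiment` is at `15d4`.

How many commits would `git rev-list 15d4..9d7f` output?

5

Reachable from 9d7f: {2faa, 9a35, 9d7f, a006, c862, dc26}.
Reachable from 15d4: {15d4, c862}.
In 9d7f's history but not 15d4's: {2faa, 9a35, 9d7f, a006, dc26} — 5 commits.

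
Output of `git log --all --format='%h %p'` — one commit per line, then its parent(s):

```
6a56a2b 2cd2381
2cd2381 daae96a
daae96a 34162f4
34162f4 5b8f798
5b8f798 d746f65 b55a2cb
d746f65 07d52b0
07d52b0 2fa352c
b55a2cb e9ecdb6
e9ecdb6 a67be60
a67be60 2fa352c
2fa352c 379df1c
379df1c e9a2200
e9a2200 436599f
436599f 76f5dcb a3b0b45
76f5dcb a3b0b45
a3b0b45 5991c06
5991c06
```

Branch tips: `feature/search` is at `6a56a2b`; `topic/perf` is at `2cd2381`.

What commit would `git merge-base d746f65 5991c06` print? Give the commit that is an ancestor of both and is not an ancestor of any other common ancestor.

Ancestors of d746f65: {07d52b0, 2fa352c, 379df1c, 436599f, 5991c06, 76f5dcb, a3b0b45, d746f65, e9a2200}.
Ancestors of 5991c06: {5991c06}.
Common ancestors: {5991c06}.
The only common ancestor is 5991c06, so it is the merge base.

5991c06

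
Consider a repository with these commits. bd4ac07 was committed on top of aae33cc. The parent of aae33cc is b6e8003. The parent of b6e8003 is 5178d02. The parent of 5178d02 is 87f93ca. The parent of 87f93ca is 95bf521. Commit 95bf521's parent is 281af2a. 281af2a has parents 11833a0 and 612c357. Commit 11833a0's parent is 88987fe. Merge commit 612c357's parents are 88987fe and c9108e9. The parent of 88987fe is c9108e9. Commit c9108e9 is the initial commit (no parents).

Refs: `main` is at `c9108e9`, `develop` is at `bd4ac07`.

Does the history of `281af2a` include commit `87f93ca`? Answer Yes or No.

Ancestors of 281af2a: {11833a0, 281af2a, 612c357, 88987fe, c9108e9}.
87f93ca is not in that set, so it is not an ancestor of 281af2a.

No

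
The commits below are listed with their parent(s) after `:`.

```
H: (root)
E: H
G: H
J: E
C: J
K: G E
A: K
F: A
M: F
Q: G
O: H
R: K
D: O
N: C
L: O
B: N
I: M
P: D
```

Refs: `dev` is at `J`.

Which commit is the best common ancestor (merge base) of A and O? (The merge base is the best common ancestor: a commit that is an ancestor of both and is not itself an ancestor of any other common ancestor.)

H

Ancestors of A: {A, E, G, H, K}.
Ancestors of O: {H, O}.
Common ancestors: {H}.
The only common ancestor is H, so it is the merge base.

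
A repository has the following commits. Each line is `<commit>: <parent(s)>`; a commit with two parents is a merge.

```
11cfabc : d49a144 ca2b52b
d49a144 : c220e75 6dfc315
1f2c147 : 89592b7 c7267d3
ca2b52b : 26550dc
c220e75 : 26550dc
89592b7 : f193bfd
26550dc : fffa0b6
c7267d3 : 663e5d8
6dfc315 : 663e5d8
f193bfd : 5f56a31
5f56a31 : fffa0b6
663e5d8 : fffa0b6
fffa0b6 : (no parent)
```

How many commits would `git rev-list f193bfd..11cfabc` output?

Reachable from 11cfabc: {11cfabc, 26550dc, 663e5d8, 6dfc315, c220e75, ca2b52b, d49a144, fffa0b6}.
Reachable from f193bfd: {5f56a31, f193bfd, fffa0b6}.
In 11cfabc's history but not f193bfd's: {11cfabc, 26550dc, 663e5d8, 6dfc315, c220e75, ca2b52b, d49a144} — 7 commits.

7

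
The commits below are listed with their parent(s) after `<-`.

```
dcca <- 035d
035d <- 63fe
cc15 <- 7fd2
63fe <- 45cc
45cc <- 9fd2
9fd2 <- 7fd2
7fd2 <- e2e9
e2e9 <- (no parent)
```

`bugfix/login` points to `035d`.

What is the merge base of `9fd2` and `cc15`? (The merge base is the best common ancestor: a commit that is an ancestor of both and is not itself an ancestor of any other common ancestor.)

Ancestors of 9fd2: {7fd2, 9fd2, e2e9}.
Ancestors of cc15: {7fd2, cc15, e2e9}.
Common ancestors: {7fd2, e2e9}.
Among these, 7fd2 is not an ancestor of any other common ancestor — it is the merge base.

7fd2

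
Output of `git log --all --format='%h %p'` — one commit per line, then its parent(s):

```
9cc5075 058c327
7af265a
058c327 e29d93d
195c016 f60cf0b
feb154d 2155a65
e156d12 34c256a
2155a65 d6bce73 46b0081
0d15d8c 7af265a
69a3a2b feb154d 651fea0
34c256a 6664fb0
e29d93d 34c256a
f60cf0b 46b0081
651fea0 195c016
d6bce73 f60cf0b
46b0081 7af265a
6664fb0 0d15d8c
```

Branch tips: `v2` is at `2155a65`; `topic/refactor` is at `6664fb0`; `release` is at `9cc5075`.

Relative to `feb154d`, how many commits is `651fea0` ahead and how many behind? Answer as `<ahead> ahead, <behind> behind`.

Reachable from 651fea0: {195c016, 46b0081, 651fea0, 7af265a, f60cf0b}.
Reachable from feb154d: {2155a65, 46b0081, 7af265a, d6bce73, f60cf0b, feb154d}.
Only in 651fea0's history (ahead): {195c016, 651fea0} — 2.
Only in feb154d's history (behind): {2155a65, d6bce73, feb154d} — 3.

2 ahead, 3 behind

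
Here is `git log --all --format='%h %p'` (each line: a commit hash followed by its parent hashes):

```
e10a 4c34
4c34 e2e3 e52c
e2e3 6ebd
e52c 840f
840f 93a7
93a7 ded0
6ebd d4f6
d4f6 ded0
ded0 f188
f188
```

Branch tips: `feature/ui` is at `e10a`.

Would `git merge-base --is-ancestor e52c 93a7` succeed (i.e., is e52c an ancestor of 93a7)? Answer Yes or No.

Ancestors of 93a7: {93a7, ded0, f188}.
e52c is not in that set, so it is not an ancestor of 93a7.

No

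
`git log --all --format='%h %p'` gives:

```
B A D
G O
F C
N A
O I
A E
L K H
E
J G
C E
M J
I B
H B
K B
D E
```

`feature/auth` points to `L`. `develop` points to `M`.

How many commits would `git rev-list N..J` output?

Reachable from J: {A, B, D, E, G, I, J, O}.
Reachable from N: {A, E, N}.
In J's history but not N's: {B, D, G, I, J, O} — 6 commits.

6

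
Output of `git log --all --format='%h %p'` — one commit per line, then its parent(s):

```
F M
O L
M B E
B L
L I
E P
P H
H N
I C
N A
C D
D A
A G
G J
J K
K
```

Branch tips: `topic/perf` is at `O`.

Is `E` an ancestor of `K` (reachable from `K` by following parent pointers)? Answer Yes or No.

Ancestors of K: {K}.
E is not in that set, so it is not an ancestor of K.

No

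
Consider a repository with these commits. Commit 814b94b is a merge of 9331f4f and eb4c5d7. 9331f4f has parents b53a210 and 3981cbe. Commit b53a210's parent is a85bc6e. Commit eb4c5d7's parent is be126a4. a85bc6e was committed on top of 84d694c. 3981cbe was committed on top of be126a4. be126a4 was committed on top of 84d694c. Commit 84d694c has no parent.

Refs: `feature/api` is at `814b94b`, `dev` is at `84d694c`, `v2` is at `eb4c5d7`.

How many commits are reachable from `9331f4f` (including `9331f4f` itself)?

Walking parent pointers from 9331f4f: reachable set = {3981cbe, 84d694c, 9331f4f, a85bc6e, b53a210, be126a4}.
That is 6 commits.

6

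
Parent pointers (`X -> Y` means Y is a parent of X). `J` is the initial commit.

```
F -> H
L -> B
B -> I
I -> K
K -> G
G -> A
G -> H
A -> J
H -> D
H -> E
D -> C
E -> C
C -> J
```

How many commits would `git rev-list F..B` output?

Reachable from B: {A, B, C, D, E, G, H, I, J, K}.
Reachable from F: {C, D, E, F, H, J}.
In B's history but not F's: {A, B, G, I, K} — 5 commits.

5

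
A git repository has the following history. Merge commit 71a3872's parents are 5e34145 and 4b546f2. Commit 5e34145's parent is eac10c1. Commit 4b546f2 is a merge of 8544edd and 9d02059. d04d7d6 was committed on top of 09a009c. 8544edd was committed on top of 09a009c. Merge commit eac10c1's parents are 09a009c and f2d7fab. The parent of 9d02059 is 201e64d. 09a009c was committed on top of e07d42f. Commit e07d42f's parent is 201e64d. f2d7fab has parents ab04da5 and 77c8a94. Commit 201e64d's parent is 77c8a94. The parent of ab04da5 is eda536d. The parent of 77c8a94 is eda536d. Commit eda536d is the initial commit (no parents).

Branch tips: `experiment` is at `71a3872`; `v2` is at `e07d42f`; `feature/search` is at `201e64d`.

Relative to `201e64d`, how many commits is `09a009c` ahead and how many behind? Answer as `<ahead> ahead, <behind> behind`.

2 ahead, 0 behind

Reachable from 09a009c: {09a009c, 201e64d, 77c8a94, e07d42f, eda536d}.
Reachable from 201e64d: {201e64d, 77c8a94, eda536d}.
Only in 09a009c's history (ahead): {09a009c, e07d42f} — 2.
Only in 201e64d's history (behind): {} — 0.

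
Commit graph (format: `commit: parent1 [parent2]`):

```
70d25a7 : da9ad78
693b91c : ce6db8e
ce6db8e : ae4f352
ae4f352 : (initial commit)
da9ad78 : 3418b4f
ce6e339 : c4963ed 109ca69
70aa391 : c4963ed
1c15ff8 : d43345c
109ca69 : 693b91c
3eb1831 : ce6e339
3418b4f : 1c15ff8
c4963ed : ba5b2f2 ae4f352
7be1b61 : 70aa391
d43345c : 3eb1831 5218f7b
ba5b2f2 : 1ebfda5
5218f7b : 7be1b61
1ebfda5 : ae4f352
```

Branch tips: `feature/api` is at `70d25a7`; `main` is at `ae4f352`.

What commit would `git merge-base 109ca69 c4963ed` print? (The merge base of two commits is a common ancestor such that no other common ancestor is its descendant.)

Ancestors of 109ca69: {109ca69, 693b91c, ae4f352, ce6db8e}.
Ancestors of c4963ed: {1ebfda5, ae4f352, ba5b2f2, c4963ed}.
Common ancestors: {ae4f352}.
The only common ancestor is ae4f352, so it is the merge base.

ae4f352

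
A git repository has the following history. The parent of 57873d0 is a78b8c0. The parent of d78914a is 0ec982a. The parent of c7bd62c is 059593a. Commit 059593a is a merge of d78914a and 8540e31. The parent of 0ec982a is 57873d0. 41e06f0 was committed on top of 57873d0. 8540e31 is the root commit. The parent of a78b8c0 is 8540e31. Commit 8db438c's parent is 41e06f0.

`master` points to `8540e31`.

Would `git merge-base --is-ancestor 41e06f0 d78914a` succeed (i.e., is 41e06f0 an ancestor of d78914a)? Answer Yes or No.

Ancestors of d78914a: {0ec982a, 57873d0, 8540e31, a78b8c0, d78914a}.
41e06f0 is not in that set, so it is not an ancestor of d78914a.

No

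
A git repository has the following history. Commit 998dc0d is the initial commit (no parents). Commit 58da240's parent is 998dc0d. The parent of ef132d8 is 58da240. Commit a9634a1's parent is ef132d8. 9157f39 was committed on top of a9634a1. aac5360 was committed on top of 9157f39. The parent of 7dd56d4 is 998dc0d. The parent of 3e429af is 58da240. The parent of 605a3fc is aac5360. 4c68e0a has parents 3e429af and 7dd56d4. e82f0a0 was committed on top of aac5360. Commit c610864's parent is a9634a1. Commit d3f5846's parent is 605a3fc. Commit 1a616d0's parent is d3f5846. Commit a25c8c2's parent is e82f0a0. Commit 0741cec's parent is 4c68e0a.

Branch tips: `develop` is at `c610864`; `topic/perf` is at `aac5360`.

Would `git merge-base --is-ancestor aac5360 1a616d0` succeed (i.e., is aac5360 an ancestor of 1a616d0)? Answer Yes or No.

Ancestors of 1a616d0 (commits reachable by following parents): {1a616d0, 58da240, 605a3fc, 9157f39, 998dc0d, a9634a1, aac5360, d3f5846, ef132d8}.
aac5360 is in that set, so it is an ancestor of 1a616d0.

Yes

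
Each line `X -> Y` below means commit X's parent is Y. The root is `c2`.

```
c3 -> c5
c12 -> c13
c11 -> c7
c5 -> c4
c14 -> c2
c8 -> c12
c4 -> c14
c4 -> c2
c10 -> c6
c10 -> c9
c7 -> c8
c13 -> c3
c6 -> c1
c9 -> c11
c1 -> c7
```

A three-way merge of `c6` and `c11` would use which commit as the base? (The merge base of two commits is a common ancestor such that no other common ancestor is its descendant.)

Ancestors of c6: {c1, c12, c13, c14, c2, c3, c4, c5, c6, c7, c8}.
Ancestors of c11: {c11, c12, c13, c14, c2, c3, c4, c5, c7, c8}.
Common ancestors: {c12, c13, c14, c2, c3, c4, c5, c7, c8}.
Among these, c7 is not an ancestor of any other common ancestor — it is the merge base.

c7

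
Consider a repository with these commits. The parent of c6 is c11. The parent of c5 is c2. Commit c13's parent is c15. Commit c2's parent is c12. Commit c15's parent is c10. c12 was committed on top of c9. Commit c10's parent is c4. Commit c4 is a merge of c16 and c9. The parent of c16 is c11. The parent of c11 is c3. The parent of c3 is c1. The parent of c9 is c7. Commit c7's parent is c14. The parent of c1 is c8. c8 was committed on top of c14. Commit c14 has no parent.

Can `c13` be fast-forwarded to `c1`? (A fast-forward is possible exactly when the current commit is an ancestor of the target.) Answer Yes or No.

No

A fast-forward from c13 to c1 is possible iff c13 is an ancestor of c1.
Ancestors of c1: {c1, c14, c8}.
c13 is not among them, so fast-forward is not possible.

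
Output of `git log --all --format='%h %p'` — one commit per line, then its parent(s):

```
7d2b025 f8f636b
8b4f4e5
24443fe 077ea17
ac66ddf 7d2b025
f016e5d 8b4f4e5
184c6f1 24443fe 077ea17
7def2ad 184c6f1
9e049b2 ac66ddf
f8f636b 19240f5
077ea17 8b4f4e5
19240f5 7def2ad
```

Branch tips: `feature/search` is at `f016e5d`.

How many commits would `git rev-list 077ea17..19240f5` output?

Reachable from 19240f5: {077ea17, 184c6f1, 19240f5, 24443fe, 7def2ad, 8b4f4e5}.
Reachable from 077ea17: {077ea17, 8b4f4e5}.
In 19240f5's history but not 077ea17's: {184c6f1, 19240f5, 24443fe, 7def2ad} — 4 commits.

4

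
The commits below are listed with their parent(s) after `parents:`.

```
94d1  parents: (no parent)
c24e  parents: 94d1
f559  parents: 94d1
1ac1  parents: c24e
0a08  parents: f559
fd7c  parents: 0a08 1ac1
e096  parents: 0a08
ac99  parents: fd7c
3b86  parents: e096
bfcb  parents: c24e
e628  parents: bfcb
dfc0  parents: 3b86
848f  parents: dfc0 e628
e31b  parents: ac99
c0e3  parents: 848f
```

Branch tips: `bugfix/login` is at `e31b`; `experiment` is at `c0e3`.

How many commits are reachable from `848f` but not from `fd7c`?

6

Reachable from 848f: {0a08, 3b86, 848f, 94d1, bfcb, c24e, dfc0, e096, e628, f559}.
Reachable from fd7c: {0a08, 1ac1, 94d1, c24e, f559, fd7c}.
In 848f's history but not fd7c's: {3b86, 848f, bfcb, dfc0, e096, e628} — 6 commits.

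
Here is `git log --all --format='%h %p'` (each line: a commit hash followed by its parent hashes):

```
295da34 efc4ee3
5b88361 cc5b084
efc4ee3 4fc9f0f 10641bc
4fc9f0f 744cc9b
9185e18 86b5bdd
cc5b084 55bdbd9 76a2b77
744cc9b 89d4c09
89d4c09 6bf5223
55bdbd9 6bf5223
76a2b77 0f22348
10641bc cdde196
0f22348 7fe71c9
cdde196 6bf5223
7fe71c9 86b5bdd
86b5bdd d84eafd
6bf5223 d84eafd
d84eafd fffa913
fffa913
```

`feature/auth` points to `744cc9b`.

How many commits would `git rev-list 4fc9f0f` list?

6

Walking parent pointers from 4fc9f0f: reachable set = {4fc9f0f, 6bf5223, 744cc9b, 89d4c09, d84eafd, fffa913}.
That is 6 commits.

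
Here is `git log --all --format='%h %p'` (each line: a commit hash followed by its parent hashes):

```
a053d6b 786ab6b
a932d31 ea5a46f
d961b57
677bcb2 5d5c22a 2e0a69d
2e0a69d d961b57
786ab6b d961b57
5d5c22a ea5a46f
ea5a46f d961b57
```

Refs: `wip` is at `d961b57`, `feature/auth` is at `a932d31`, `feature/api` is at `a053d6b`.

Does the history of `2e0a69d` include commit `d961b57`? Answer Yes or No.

Ancestors of 2e0a69d (commits reachable by following parents): {2e0a69d, d961b57}.
d961b57 is in that set, so it is an ancestor of 2e0a69d.

Yes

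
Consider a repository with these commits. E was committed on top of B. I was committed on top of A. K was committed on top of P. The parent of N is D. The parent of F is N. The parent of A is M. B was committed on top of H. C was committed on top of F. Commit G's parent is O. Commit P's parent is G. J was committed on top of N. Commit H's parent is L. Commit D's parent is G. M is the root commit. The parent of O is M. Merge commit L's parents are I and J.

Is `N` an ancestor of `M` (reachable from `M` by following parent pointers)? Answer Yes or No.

No

Ancestors of M: {M}.
N is not in that set, so it is not an ancestor of M.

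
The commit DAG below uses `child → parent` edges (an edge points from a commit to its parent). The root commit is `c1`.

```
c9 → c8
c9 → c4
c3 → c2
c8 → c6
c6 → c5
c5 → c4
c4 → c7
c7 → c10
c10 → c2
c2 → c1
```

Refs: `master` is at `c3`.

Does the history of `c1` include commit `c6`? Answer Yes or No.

Ancestors of c1: {c1}.
c6 is not in that set, so it is not an ancestor of c1.

No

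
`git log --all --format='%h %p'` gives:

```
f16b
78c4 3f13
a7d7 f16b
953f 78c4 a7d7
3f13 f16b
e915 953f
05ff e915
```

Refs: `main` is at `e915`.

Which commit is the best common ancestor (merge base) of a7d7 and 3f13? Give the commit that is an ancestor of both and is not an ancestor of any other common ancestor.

Ancestors of a7d7: {a7d7, f16b}.
Ancestors of 3f13: {3f13, f16b}.
Common ancestors: {f16b}.
The only common ancestor is f16b, so it is the merge base.

f16b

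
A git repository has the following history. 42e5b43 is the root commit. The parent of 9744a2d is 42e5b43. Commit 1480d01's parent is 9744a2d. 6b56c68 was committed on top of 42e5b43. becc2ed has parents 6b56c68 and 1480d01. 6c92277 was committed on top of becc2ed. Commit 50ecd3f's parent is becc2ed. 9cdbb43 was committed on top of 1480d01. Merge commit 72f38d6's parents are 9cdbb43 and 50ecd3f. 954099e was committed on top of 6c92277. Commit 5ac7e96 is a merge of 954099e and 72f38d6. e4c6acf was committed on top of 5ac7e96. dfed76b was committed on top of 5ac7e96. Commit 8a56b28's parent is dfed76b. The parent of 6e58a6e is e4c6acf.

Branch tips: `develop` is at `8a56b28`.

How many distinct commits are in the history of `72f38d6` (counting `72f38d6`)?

Walking parent pointers from 72f38d6: reachable set = {1480d01, 42e5b43, 50ecd3f, 6b56c68, 72f38d6, 9744a2d, 9cdbb43, becc2ed}.
That is 8 commits.

8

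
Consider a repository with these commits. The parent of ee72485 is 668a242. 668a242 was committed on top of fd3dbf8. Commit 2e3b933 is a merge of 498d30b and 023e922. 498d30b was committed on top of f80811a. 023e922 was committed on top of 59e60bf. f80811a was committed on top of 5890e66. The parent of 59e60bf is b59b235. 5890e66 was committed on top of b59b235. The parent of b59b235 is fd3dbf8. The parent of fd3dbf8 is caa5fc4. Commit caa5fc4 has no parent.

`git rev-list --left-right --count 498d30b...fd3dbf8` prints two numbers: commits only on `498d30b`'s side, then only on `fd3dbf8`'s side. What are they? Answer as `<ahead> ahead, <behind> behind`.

Reachable from 498d30b: {498d30b, 5890e66, b59b235, caa5fc4, f80811a, fd3dbf8}.
Reachable from fd3dbf8: {caa5fc4, fd3dbf8}.
Only in 498d30b's history (ahead): {498d30b, 5890e66, b59b235, f80811a} — 4.
Only in fd3dbf8's history (behind): {} — 0.

4 ahead, 0 behind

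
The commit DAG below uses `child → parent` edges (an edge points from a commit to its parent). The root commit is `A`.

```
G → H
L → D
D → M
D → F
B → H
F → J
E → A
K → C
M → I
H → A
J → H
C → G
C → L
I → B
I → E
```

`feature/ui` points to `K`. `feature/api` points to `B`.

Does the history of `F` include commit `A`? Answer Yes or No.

Ancestors of F (commits reachable by following parents): {A, F, H, J}.
A is in that set, so it is an ancestor of F.

Yes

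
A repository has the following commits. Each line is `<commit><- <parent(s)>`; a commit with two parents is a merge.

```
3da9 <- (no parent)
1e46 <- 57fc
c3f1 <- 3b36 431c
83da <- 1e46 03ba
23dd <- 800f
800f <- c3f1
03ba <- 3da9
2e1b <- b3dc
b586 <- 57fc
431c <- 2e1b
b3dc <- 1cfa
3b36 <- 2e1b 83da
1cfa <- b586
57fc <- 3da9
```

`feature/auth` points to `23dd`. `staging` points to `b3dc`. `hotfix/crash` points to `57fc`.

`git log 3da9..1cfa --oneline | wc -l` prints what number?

3

Reachable from 1cfa: {1cfa, 3da9, 57fc, b586}.
Reachable from 3da9: {3da9}.
In 1cfa's history but not 3da9's: {1cfa, 57fc, b586} — 3 commits.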